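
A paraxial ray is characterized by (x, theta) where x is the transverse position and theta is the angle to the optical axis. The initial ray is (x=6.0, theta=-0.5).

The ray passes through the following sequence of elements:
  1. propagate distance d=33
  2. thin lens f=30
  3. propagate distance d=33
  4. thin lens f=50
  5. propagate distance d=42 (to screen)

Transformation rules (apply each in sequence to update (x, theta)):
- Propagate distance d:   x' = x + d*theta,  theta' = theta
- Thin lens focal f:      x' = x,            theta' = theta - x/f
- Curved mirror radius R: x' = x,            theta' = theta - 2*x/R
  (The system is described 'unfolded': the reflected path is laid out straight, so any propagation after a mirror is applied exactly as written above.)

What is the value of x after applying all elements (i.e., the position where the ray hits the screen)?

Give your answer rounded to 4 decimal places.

Answer: -8.7720

Derivation:
Initial: x=6.0000 theta=-0.5000
After 1 (propagate distance d=33): x=-10.5000 theta=-0.5000
After 2 (thin lens f=30): x=-10.5000 theta=-0.1500
After 3 (propagate distance d=33): x=-15.4500 theta=-0.1500
After 4 (thin lens f=50): x=-15.4500 theta=0.1590
After 5 (propagate distance d=42 (to screen)): x=-8.7720 theta=0.1590
Rounded to 4 decimal places: x = -8.7720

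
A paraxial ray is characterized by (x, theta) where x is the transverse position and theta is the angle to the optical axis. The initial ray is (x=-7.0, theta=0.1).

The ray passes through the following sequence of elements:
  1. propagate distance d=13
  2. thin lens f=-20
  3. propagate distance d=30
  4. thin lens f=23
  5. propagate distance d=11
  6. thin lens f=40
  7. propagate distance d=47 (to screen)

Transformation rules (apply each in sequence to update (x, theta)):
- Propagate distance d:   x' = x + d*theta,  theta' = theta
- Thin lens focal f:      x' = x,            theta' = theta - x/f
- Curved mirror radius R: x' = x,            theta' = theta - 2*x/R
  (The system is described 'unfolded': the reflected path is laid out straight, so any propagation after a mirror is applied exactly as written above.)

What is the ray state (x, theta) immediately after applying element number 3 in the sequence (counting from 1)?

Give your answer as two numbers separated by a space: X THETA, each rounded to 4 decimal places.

Initial: x=-7.0000 theta=0.1000
After 1 (propagate distance d=13): x=-5.7000 theta=0.1000
After 2 (thin lens f=-20): x=-5.7000 theta=-0.1850
After 3 (propagate distance d=30): x=-11.2500 theta=-0.1850
Rounded to 4 decimal places: x = -11.2500, theta = -0.1850

Answer: -11.2500 -0.1850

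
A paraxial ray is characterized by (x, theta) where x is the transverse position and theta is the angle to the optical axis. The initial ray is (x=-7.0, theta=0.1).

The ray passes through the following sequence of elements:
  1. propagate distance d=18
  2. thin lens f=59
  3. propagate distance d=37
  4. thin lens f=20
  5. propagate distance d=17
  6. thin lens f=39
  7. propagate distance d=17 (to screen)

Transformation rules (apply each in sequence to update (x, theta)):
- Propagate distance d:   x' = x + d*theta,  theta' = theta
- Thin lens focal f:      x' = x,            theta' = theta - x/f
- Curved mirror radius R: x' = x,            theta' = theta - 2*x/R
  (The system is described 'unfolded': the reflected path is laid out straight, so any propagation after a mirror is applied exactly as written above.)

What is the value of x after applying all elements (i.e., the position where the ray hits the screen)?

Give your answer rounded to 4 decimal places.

Answer: 3.6546

Derivation:
Initial: x=-7.0000 theta=0.1000
After 1 (propagate distance d=18): x=-5.2000 theta=0.1000
After 2 (thin lens f=59): x=-5.2000 theta=111/590 (≈0.1881)
After 3 (propagate distance d=37): x=1039/590 (≈1.7610) theta=111/590 (≈0.1881)
After 4 (thin lens f=20): x=1039/590 (≈1.7610) theta=1181/11800 (≈0.1001)
After 5 (propagate distance d=17): x=40857/11800 (≈3.4625) theta=1181/11800 (≈0.1001)
After 6 (thin lens f=39): x=40857/11800 (≈3.4625) theta=867/76700 (≈0.0113)
After 7 (propagate distance d=17 (to screen)): x=560619/153400 (≈3.6546) theta=867/76700 (≈0.0113)
Rounded to 4 decimal places: x = 3.6546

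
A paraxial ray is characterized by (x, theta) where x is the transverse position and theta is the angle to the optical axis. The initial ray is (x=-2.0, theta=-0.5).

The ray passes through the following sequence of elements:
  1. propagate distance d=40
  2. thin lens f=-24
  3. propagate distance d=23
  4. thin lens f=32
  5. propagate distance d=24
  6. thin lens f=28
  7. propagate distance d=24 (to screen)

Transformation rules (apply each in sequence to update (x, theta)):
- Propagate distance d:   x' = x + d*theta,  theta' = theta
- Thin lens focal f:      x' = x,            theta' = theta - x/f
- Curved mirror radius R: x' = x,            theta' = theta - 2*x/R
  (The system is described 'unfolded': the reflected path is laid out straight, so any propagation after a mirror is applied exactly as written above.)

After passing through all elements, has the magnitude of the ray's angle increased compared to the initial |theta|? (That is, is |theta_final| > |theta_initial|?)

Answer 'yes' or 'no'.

Initial: x=-2.0000 theta=-0.5000
After 1 (propagate distance d=40): x=-22.0000 theta=-0.5000
After 2 (thin lens f=-24): x=-22.0000 theta=-17/12 (≈-1.4167)
After 3 (propagate distance d=23): x=-655/12 (≈-54.5833) theta=-17/12 (≈-1.4167)
After 4 (thin lens f=32): x=-655/12 (≈-54.5833) theta=37/128 (≈0.2891)
After 5 (propagate distance d=24): x=-2287/48 (≈-47.6458) theta=37/128 (≈0.2891)
After 6 (thin lens f=28): x=-2287/48 (≈-47.6458) theta=5351/2688 (≈1.9907)
After 7 (propagate distance d=24 (to screen)): x=11/84 (≈0.1310) theta=5351/2688 (≈1.9907)
|theta_initial|=0.5000 |theta_final|=5351/2688 (≈1.9907) -> increased

Answer: yes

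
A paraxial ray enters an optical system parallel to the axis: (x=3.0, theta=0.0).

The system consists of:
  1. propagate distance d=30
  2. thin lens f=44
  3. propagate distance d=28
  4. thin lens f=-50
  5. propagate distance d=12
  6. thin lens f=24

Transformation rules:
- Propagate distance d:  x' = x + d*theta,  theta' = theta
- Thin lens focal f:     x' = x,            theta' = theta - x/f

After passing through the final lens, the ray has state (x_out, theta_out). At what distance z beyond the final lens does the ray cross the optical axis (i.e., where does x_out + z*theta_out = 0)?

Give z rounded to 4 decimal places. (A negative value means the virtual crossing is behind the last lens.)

Initial: x=3.0000 theta=0.0000
After 1 (propagate distance d=30): x=3.0000 theta=0.0000
After 2 (thin lens f=44): x=3.0000 theta=-3/44 (≈-0.0682)
After 3 (propagate distance d=28): x=12/11 (≈1.0909) theta=-3/44 (≈-0.0682)
After 4 (thin lens f=-50): x=12/11 (≈1.0909) theta=-51/1100 (≈-0.0464)
After 5 (propagate distance d=12): x=147/275 (≈0.5345) theta=-51/1100 (≈-0.0464)
After 6 (thin lens f=24): x=147/275 (≈0.5345) theta=-151/2200 (≈-0.0686)
z_focus = -x_out/theta_out = -(147/275)/(-151/2200) = 1176/151 ≈ 7.7881
Rounded to 4 decimal places: z = 7.7881

Answer: 7.7881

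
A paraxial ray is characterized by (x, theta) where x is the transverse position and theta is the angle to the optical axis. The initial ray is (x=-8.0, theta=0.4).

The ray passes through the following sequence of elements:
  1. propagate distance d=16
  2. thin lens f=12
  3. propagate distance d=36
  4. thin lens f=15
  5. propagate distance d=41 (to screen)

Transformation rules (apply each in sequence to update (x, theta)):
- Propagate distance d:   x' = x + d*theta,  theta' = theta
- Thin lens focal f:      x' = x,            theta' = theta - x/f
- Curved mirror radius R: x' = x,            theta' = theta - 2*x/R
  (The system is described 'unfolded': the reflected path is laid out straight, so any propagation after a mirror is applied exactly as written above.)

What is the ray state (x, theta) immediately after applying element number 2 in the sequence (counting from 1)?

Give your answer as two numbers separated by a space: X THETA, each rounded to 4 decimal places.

Initial: x=-8.0000 theta=0.4000
After 1 (propagate distance d=16): x=-1.6000 theta=0.4000
After 2 (thin lens f=12): x=-1.6000 theta=8/15 (≈0.5333)
Rounded to 4 decimal places: x = -1.6000, theta = 0.5333

Answer: -1.6000 0.5333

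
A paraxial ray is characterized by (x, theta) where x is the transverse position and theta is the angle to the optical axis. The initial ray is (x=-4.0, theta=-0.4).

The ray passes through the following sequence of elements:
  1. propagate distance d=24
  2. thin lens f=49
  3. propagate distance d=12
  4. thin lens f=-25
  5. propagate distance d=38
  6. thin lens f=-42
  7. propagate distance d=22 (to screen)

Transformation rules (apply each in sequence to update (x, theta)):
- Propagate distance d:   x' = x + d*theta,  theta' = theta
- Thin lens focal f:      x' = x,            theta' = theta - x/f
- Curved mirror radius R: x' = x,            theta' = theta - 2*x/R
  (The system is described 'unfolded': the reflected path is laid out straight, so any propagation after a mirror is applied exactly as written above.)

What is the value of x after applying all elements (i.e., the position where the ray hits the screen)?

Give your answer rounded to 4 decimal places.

Initial: x=-4.0000 theta=-0.4000
After 1 (propagate distance d=24): x=-13.6000 theta=-0.4000
After 2 (thin lens f=49): x=-13.6000 theta=-6/49 (≈-0.1224)
After 3 (propagate distance d=12): x=-3692/245 (≈-15.0694) theta=-6/49 (≈-0.1224)
After 4 (thin lens f=-25): x=-3692/245 (≈-15.0694) theta=-4442/6125 (≈-0.7252)
After 5 (propagate distance d=38): x=-261096/6125 (≈-42.6279) theta=-4442/6125 (≈-0.7252)
After 6 (thin lens f=-42): x=-261096/6125 (≈-42.6279) theta=-14922/8575 (≈-1.7402)
After 7 (propagate distance d=22 (to screen)): x=-3469092/42875 (≈-80.9118) theta=-14922/8575 (≈-1.7402)
Rounded to 4 decimal places: x = -80.9118

Answer: -80.9118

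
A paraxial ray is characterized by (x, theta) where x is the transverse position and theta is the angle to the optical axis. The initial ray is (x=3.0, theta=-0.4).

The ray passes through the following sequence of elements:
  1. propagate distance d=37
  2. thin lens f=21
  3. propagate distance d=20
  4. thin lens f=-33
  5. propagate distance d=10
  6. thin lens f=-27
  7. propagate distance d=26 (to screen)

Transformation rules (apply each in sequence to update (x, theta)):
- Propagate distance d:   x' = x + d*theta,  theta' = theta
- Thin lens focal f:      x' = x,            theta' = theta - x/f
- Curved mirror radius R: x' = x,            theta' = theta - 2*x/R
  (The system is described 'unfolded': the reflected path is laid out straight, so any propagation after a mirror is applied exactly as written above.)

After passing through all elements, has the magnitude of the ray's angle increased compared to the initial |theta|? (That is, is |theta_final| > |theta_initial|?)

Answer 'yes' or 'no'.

Initial: x=3.0000 theta=-0.4000
After 1 (propagate distance d=37): x=-11.8000 theta=-0.4000
After 2 (thin lens f=21): x=-11.8000 theta=17/105 (≈0.1619)
After 3 (propagate distance d=20): x=-899/105 (≈-8.5619) theta=17/105 (≈0.1619)
After 4 (thin lens f=-33): x=-899/105 (≈-8.5619) theta=-338/3465 (≈-0.0975)
After 5 (propagate distance d=10): x=-4721/495 (≈-9.5374) theta=-338/3465 (≈-0.0975)
After 6 (thin lens f=-27): x=-4721/495 (≈-9.5374) theta=-42173/93555 (≈-0.4508)
After 7 (propagate distance d=26 (to screen)): x=-180797/8505 (≈-21.2577) theta=-42173/93555 (≈-0.4508)
|theta_initial|=0.4000 |theta_final|=42173/93555 (≈0.4508) -> increased

Answer: yes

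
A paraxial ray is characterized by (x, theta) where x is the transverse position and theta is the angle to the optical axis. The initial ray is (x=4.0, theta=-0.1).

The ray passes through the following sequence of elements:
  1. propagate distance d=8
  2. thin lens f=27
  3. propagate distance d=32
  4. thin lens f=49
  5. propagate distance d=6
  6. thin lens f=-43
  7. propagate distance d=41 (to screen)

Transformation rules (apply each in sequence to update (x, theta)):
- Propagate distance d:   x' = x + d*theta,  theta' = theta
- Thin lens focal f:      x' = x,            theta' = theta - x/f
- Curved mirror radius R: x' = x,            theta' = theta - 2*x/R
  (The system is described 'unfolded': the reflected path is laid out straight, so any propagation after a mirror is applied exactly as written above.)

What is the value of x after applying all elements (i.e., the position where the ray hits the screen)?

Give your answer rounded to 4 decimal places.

Answer: -14.8487

Derivation:
Initial: x=4.0000 theta=-0.1000
After 1 (propagate distance d=8): x=3.2000 theta=-0.1000
After 2 (thin lens f=27): x=3.2000 theta=-59/270 (≈-0.2185)
After 3 (propagate distance d=32): x=-512/135 (≈-3.7926) theta=-59/270 (≈-0.2185)
After 4 (thin lens f=49): x=-512/135 (≈-3.7926) theta=-1867/13230 (≈-0.1411)
After 5 (propagate distance d=6): x=-30689/6615 (≈-4.6393) theta=-1867/13230 (≈-0.1411)
After 6 (thin lens f=-43): x=-30689/6615 (≈-4.6393) theta=-2891/11610 (≈-0.2490)
After 7 (propagate distance d=41 (to screen)): x=-8447273/568890 (≈-14.8487) theta=-2891/11610 (≈-0.2490)
Rounded to 4 decimal places: x = -14.8487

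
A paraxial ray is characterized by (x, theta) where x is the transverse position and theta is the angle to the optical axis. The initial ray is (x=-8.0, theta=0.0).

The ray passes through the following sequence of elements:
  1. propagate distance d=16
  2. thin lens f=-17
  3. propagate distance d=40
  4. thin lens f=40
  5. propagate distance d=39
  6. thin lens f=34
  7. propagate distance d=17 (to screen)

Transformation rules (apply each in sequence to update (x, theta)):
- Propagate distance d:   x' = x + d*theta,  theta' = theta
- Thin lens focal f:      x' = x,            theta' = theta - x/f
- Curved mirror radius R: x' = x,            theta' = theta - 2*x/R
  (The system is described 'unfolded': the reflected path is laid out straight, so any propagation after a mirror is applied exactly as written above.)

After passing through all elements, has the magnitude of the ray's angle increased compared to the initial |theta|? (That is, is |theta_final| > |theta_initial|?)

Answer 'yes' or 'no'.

Initial: x=-8.0000 theta=0.0000
After 1 (propagate distance d=16): x=-8.0000 theta=0.0000
After 2 (thin lens f=-17): x=-8.0000 theta=-8/17 (≈-0.4706)
After 3 (propagate distance d=40): x=-456/17 (≈-26.8235) theta=-8/17 (≈-0.4706)
After 4 (thin lens f=40): x=-456/17 (≈-26.8235) theta=0.2000
After 5 (propagate distance d=39): x=-1617/85 (≈-19.0235) theta=0.2000
After 6 (thin lens f=34): x=-1617/85 (≈-19.0235) theta=439/578 (≈0.7595)
After 7 (propagate distance d=17 (to screen)): x=-1039/170 (≈-6.1118) theta=439/578 (≈0.7595)
|theta_initial|=0.0000 |theta_final|=439/578 (≈0.7595) -> increased

Answer: yes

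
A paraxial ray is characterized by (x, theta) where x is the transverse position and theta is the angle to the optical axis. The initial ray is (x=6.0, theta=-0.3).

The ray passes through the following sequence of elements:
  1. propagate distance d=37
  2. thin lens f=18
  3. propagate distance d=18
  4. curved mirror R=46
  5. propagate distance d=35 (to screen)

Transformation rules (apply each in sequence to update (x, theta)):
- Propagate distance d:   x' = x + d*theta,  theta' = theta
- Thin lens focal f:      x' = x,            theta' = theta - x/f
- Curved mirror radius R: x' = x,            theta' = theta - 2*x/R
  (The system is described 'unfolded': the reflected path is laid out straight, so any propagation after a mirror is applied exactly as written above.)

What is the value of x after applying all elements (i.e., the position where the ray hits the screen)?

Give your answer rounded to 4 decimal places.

Answer: 2.2341

Derivation:
Initial: x=6.0000 theta=-0.3000
After 1 (propagate distance d=37): x=-5.1000 theta=-0.3000
After 2 (thin lens f=18): x=-5.1000 theta=-1/60 (≈-0.0167)
After 3 (propagate distance d=18): x=-5.4000 theta=-1/60 (≈-0.0167)
After 4 (curved mirror R=46): x=-5.4000 theta=301/1380 (≈0.2181)
After 5 (propagate distance d=35 (to screen)): x=3083/1380 (≈2.2341) theta=301/1380 (≈0.2181)
Rounded to 4 decimal places: x = 2.2341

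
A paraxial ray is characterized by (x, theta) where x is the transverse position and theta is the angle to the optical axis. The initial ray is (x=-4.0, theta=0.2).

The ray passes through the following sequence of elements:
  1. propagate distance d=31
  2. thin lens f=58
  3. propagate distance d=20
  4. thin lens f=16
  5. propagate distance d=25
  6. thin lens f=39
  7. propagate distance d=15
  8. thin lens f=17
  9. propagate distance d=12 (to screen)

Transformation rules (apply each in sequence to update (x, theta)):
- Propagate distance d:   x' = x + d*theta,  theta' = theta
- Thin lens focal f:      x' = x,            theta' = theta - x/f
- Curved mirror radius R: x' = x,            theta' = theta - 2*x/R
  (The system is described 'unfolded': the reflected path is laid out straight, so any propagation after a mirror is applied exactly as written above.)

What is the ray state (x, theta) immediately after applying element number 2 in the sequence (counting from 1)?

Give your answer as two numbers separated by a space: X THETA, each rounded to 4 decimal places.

Answer: 2.2000 0.1621

Derivation:
Initial: x=-4.0000 theta=0.2000
After 1 (propagate distance d=31): x=2.2000 theta=0.2000
After 2 (thin lens f=58): x=2.2000 theta=47/290 (≈0.1621)
Rounded to 4 decimal places: x = 2.2000, theta = 0.1621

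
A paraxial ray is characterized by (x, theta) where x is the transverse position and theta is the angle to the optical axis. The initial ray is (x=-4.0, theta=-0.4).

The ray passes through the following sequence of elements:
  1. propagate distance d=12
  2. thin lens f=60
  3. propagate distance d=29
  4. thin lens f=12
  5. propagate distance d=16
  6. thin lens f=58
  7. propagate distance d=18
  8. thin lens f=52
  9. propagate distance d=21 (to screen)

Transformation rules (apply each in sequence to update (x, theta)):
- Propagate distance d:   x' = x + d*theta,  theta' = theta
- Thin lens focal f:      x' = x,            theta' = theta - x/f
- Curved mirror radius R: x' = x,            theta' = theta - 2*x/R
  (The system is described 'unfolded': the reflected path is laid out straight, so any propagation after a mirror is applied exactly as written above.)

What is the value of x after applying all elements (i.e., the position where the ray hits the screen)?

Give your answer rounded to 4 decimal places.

Answer: 34.7223

Derivation:
Initial: x=-4.0000 theta=-0.4000
After 1 (propagate distance d=12): x=-8.8000 theta=-0.4000
After 2 (thin lens f=60): x=-8.8000 theta=-19/75 (≈-0.2533)
After 3 (propagate distance d=29): x=-1211/75 (≈-16.1467) theta=-19/75 (≈-0.2533)
After 4 (thin lens f=12): x=-1211/75 (≈-16.1467) theta=983/900 (≈1.0922)
After 5 (propagate distance d=16): x=299/225 (≈1.3289) theta=983/900 (≈1.0922)
After 6 (thin lens f=58): x=299/225 (≈1.3289) theta=3101/2900 (≈1.0693)
After 7 (propagate distance d=18): x=268523/13050 (≈20.5765) theta=3101/2900 (≈1.0693)
After 8 (thin lens f=52): x=268523/13050 (≈20.5765) theta=457111/678600 (≈0.6736)
After 9 (propagate distance d=21 (to screen)): x=23562527/678600 (≈34.7223) theta=457111/678600 (≈0.6736)
Rounded to 4 decimal places: x = 34.7223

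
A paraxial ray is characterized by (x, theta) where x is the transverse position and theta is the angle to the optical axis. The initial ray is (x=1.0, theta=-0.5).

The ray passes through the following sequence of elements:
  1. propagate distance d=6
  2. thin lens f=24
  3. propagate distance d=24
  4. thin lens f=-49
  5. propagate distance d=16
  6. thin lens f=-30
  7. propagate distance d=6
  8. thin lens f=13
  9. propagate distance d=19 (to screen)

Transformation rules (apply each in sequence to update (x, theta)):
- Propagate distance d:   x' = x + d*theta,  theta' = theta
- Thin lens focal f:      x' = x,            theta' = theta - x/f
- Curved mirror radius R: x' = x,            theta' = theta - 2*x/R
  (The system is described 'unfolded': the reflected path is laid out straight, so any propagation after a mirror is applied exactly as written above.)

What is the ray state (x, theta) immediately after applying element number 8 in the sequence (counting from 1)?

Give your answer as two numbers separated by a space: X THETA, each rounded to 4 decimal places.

Answer: -31.0714 0.9757

Derivation:
Initial: x=1.0000 theta=-0.5000
After 1 (propagate distance d=6): x=-2.0000 theta=-0.5000
After 2 (thin lens f=24): x=-2.0000 theta=-5/12 (≈-0.4167)
After 3 (propagate distance d=24): x=-12.0000 theta=-5/12 (≈-0.4167)
After 4 (thin lens f=-49): x=-12.0000 theta=-389/588 (≈-0.6616)
After 5 (propagate distance d=16): x=-3320/147 (≈-22.5850) theta=-389/588 (≈-0.6616)
After 6 (thin lens f=-30): x=-3320/147 (≈-22.5850) theta=-2495/1764 (≈-1.4144)
After 7 (propagate distance d=6): x=-435/14 (≈-31.0714) theta=-2495/1764 (≈-1.4144)
After 8 (thin lens f=13): x=-435/14 (≈-31.0714) theta=22375/22932 (≈0.9757)
Rounded to 4 decimal places: x = -31.0714, theta = 0.9757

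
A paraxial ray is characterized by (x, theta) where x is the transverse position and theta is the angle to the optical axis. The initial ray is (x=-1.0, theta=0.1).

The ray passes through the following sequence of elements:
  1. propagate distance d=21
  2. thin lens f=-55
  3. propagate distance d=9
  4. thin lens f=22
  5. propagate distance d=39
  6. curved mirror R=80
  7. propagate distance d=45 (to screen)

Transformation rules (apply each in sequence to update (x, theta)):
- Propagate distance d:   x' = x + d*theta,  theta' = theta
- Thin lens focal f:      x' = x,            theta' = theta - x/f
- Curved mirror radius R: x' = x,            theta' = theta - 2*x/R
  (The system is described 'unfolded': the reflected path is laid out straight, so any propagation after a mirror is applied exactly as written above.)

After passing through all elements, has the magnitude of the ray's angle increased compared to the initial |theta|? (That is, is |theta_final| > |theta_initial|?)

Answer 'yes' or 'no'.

Answer: no

Derivation:
Initial: x=-1.0000 theta=0.1000
After 1 (propagate distance d=21): x=1.1000 theta=0.1000
After 2 (thin lens f=-55): x=1.1000 theta=0.1200
After 3 (propagate distance d=9): x=2.1800 theta=0.1200
After 4 (thin lens f=22): x=2.1800 theta=23/1100 (≈0.0209)
After 5 (propagate distance d=39): x=659/220 (≈2.9955) theta=23/1100 (≈0.0209)
After 6 (curved mirror R=80): x=659/220 (≈2.9955) theta=-19/352 (≈-0.0540)
After 7 (propagate distance d=45 (to screen)): x=997/1760 (≈0.5665) theta=-19/352 (≈-0.0540)
|theta_initial|=0.1000 |theta_final|=19/352 (≈0.0540) -> not increased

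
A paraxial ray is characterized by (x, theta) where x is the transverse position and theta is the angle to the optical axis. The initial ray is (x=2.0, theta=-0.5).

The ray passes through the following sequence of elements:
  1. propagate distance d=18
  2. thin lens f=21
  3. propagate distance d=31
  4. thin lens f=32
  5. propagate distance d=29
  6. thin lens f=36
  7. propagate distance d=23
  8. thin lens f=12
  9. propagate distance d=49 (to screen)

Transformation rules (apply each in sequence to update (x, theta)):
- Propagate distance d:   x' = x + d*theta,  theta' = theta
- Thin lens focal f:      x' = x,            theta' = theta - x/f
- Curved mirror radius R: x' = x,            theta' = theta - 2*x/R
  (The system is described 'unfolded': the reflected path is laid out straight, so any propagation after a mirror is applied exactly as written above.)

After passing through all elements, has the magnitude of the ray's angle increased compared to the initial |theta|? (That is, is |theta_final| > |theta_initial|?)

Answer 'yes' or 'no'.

Answer: no

Derivation:
Initial: x=2.0000 theta=-0.5000
After 1 (propagate distance d=18): x=-7.0000 theta=-0.5000
After 2 (thin lens f=21): x=-7.0000 theta=-1/6 (≈-0.1667)
After 3 (propagate distance d=31): x=-73/6 (≈-12.1667) theta=-1/6 (≈-0.1667)
After 4 (thin lens f=32): x=-73/6 (≈-12.1667) theta=41/192 (≈0.2135)
After 5 (propagate distance d=29): x=-1147/192 (≈-5.9740) theta=41/192 (≈0.2135)
After 6 (thin lens f=36): x=-1147/192 (≈-5.9740) theta=2623/6912 (≈0.3795)
After 7 (propagate distance d=23): x=19037/6912 (≈2.7542) theta=2623/6912 (≈0.3795)
After 8 (thin lens f=12): x=19037/6912 (≈2.7542) theta=12439/82944 (≈0.1500)
After 9 (propagate distance d=49 (to screen)): x=837955/82944 (≈10.1027) theta=12439/82944 (≈0.1500)
|theta_initial|=0.5000 |theta_final|=12439/82944 (≈0.1500) -> not increased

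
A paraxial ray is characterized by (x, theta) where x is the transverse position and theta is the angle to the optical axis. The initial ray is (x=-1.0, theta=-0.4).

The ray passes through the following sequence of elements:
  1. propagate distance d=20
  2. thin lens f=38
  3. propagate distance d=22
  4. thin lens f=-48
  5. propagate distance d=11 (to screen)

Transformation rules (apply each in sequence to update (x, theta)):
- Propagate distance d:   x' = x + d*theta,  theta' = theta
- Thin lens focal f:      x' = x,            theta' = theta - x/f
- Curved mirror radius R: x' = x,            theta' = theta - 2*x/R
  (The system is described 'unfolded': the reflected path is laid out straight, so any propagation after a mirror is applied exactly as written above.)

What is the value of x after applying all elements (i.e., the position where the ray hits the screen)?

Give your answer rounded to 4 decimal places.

Answer: -17.2693

Derivation:
Initial: x=-1.0000 theta=-0.4000
After 1 (propagate distance d=20): x=-9.0000 theta=-0.4000
After 2 (thin lens f=38): x=-9.0000 theta=-31/190 (≈-0.1632)
After 3 (propagate distance d=22): x=-1196/95 (≈-12.5895) theta=-31/190 (≈-0.1632)
After 4 (thin lens f=-48): x=-1196/95 (≈-12.5895) theta=-97/228 (≈-0.4254)
After 5 (propagate distance d=11 (to screen)): x=-19687/1140 (≈-17.2693) theta=-97/228 (≈-0.4254)
Rounded to 4 decimal places: x = -17.2693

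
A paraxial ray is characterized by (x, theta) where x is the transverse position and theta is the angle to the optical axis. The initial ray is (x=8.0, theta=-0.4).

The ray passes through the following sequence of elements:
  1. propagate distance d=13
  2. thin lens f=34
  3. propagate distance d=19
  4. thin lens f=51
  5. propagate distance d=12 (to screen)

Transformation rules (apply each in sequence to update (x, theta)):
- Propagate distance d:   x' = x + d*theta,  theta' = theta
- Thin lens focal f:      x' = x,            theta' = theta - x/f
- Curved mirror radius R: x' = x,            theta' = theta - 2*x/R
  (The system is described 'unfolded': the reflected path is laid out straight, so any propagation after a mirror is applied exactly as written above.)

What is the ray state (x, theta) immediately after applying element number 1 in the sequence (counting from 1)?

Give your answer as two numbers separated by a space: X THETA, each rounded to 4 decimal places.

Initial: x=8.0000 theta=-0.4000
After 1 (propagate distance d=13): x=2.8000 theta=-0.4000
Rounded to 4 decimal places: x = 2.8000, theta = -0.4000

Answer: 2.8000 -0.4000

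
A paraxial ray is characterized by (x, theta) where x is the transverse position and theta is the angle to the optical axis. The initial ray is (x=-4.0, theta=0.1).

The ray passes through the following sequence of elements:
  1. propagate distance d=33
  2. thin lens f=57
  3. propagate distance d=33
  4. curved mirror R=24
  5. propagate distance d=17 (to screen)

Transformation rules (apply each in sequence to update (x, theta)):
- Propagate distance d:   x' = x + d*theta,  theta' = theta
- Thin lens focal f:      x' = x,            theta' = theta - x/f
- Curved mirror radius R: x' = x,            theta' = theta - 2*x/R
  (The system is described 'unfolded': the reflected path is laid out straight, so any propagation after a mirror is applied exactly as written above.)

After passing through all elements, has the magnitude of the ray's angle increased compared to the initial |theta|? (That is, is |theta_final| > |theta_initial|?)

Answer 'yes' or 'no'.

Initial: x=-4.0000 theta=0.1000
After 1 (propagate distance d=33): x=-0.7000 theta=0.1000
After 2 (thin lens f=57): x=-0.7000 theta=32/285 (≈0.1123)
After 3 (propagate distance d=33): x=571/190 (≈3.0053) theta=32/285 (≈0.1123)
After 4 (curved mirror R=24): x=571/190 (≈3.0053) theta=-21/152 (≈-0.1382)
After 5 (propagate distance d=17 (to screen)): x=499/760 (≈0.6566) theta=-21/152 (≈-0.1382)
|theta_initial|=0.1000 |theta_final|=21/152 (≈0.1382) -> increased

Answer: yes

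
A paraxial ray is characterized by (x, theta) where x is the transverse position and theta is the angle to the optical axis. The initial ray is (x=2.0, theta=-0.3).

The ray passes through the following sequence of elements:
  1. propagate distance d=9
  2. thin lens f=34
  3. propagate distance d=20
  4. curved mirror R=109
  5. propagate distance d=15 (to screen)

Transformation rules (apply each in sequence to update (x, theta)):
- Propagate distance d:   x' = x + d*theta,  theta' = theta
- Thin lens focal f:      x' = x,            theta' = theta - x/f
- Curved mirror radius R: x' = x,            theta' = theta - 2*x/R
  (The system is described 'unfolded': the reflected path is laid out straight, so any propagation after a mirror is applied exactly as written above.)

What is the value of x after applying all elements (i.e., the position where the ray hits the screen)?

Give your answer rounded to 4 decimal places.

Initial: x=2.0000 theta=-0.3000
After 1 (propagate distance d=9): x=-0.7000 theta=-0.3000
After 2 (thin lens f=34): x=-0.7000 theta=-19/68 (≈-0.2794)
After 3 (propagate distance d=20): x=-1069/170 (≈-6.2882) theta=-19/68 (≈-0.2794)
After 4 (curved mirror R=109): x=-1069/170 (≈-6.2882) theta=-6079/37060 (≈-0.1640)
After 5 (propagate distance d=15 (to screen)): x=-324227/37060 (≈-8.7487) theta=-6079/37060 (≈-0.1640)
Rounded to 4 decimal places: x = -8.7487

Answer: -8.7487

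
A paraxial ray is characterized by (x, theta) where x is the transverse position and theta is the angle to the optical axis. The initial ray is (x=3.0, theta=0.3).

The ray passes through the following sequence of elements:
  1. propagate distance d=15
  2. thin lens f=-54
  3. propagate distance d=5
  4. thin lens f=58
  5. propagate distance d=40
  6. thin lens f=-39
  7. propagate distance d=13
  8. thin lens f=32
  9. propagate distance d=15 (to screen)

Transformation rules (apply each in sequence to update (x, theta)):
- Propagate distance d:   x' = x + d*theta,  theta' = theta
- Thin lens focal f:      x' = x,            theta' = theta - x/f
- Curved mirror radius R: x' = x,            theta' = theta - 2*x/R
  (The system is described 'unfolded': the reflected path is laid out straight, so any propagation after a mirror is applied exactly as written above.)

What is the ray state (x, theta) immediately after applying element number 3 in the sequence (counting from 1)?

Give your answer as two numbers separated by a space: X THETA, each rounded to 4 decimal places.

Initial: x=3.0000 theta=0.3000
After 1 (propagate distance d=15): x=7.5000 theta=0.3000
After 2 (thin lens f=-54): x=7.5000 theta=79/180 (≈0.4389)
After 3 (propagate distance d=5): x=349/36 (≈9.6944) theta=79/180 (≈0.4389)
Rounded to 4 decimal places: x = 9.6944, theta = 0.4389

Answer: 9.6944 0.4389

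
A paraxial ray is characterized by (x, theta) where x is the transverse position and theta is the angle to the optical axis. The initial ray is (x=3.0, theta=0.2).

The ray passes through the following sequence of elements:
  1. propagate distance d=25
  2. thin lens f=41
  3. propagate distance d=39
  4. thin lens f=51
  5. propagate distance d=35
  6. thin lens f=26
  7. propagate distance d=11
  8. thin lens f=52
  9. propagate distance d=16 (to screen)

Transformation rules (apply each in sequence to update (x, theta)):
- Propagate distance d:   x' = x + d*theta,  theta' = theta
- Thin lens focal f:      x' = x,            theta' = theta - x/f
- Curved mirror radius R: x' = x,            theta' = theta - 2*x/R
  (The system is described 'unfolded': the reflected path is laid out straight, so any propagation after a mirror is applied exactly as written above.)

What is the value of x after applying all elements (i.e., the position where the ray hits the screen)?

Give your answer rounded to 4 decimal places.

Answer: -4.2691

Derivation:
Initial: x=3.0000 theta=0.2000
After 1 (propagate distance d=25): x=8.0000 theta=0.2000
After 2 (thin lens f=41): x=8.0000 theta=1/205 (≈0.0049)
After 3 (propagate distance d=39): x=1679/205 (≈8.1902) theta=1/205 (≈0.0049)
After 4 (thin lens f=51): x=1679/205 (≈8.1902) theta=-1628/10455 (≈-0.1557)
After 5 (propagate distance d=35): x=28649/10455 (≈2.7402) theta=-1628/10455 (≈-0.1557)
After 6 (thin lens f=26): x=28649/10455 (≈2.7402) theta=-23659/90610 (≈-0.2611)
After 7 (propagate distance d=11): x=-35873/271830 (≈-0.1320) theta=-23659/90610 (≈-0.2611)
After 8 (thin lens f=52): x=-35873/271830 (≈-0.1320) theta=-3654931/14135160 (≈-0.2586)
After 9 (propagate distance d=16 (to screen)): x=-122651/28730 (≈-4.2691) theta=-3654931/14135160 (≈-0.2586)
Rounded to 4 decimal places: x = -4.2691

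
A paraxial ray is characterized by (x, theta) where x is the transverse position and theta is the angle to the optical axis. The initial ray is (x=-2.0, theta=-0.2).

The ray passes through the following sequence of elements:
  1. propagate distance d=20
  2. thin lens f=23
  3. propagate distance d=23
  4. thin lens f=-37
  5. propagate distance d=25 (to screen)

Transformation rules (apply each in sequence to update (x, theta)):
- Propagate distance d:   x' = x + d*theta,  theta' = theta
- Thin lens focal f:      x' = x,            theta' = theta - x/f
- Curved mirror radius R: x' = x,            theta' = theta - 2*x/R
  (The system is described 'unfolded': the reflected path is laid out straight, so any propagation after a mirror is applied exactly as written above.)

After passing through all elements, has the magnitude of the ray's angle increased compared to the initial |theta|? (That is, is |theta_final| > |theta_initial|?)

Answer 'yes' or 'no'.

Answer: no

Derivation:
Initial: x=-2.0000 theta=-0.2000
After 1 (propagate distance d=20): x=-6.0000 theta=-0.2000
After 2 (thin lens f=23): x=-6.0000 theta=7/115 (≈0.0609)
After 3 (propagate distance d=23): x=-4.6000 theta=7/115 (≈0.0609)
After 4 (thin lens f=-37): x=-4.6000 theta=-54/851 (≈-0.0635)
After 5 (propagate distance d=25 (to screen)): x=-26323/4255 (≈-6.1864) theta=-54/851 (≈-0.0635)
|theta_initial|=0.2000 |theta_final|=54/851 (≈0.0635) -> not increased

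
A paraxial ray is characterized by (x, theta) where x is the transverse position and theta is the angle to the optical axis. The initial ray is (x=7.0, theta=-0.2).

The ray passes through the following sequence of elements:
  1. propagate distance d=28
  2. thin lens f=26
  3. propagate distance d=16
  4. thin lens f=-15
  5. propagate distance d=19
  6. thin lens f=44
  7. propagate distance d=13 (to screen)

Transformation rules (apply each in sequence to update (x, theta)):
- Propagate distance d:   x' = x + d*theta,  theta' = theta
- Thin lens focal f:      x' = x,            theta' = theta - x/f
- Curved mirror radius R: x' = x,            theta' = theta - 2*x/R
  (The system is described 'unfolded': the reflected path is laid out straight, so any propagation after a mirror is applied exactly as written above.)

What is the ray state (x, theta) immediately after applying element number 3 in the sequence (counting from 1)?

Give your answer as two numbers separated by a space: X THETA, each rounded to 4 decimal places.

Initial: x=7.0000 theta=-0.2000
After 1 (propagate distance d=28): x=1.4000 theta=-0.2000
After 2 (thin lens f=26): x=1.4000 theta=-33/130 (≈-0.2538)
After 3 (propagate distance d=16): x=-173/65 (≈-2.6615) theta=-33/130 (≈-0.2538)
Rounded to 4 decimal places: x = -2.6615, theta = -0.2538

Answer: -2.6615 -0.2538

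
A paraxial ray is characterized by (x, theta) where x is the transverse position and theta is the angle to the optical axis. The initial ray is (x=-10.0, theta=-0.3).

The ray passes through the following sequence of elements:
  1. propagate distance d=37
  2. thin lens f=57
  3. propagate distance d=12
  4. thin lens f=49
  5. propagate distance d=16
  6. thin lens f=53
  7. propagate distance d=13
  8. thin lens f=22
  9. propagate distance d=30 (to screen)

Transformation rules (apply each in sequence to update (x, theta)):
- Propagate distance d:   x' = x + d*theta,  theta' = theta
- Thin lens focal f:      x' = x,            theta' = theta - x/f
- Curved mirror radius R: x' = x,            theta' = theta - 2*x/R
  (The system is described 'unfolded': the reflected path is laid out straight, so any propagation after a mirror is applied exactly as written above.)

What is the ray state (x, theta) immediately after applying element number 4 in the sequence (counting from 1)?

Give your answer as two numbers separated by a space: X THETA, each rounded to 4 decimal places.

Answer: -20.2579 0.4836

Derivation:
Initial: x=-10.0000 theta=-0.3000
After 1 (propagate distance d=37): x=-21.1000 theta=-0.3000
After 2 (thin lens f=57): x=-21.1000 theta=4/57 (≈0.0702)
After 3 (propagate distance d=12): x=-3849/190 (≈-20.2579) theta=4/57 (≈0.0702)
After 4 (thin lens f=49): x=-3849/190 (≈-20.2579) theta=13507/27930 (≈0.4836)
Rounded to 4 decimal places: x = -20.2579, theta = 0.4836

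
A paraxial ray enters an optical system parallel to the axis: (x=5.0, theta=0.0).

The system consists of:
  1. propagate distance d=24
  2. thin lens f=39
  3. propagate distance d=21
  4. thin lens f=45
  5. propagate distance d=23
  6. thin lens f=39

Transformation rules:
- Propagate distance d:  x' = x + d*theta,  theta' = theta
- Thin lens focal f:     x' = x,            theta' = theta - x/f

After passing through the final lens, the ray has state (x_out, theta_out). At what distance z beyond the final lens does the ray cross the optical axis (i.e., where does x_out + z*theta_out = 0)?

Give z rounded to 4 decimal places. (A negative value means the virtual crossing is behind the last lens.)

Answer: -13.7079

Derivation:
Initial: x=5.0000 theta=0.0000
After 1 (propagate distance d=24): x=5.0000 theta=0.0000
After 2 (thin lens f=39): x=5.0000 theta=-5/39 (≈-0.1282)
After 3 (propagate distance d=21): x=30/13 (≈2.3077) theta=-5/39 (≈-0.1282)
After 4 (thin lens f=45): x=30/13 (≈2.3077) theta=-7/39 (≈-0.1795)
After 5 (propagate distance d=23): x=-71/39 (≈-1.8205) theta=-7/39 (≈-0.1795)
After 6 (thin lens f=39): x=-71/39 (≈-1.8205) theta=-202/1521 (≈-0.1328)
z_focus = -x_out/theta_out = -(-71/39)/(-202/1521) = -2769/202 ≈ -13.7079
Rounded to 4 decimal places: z = -13.7079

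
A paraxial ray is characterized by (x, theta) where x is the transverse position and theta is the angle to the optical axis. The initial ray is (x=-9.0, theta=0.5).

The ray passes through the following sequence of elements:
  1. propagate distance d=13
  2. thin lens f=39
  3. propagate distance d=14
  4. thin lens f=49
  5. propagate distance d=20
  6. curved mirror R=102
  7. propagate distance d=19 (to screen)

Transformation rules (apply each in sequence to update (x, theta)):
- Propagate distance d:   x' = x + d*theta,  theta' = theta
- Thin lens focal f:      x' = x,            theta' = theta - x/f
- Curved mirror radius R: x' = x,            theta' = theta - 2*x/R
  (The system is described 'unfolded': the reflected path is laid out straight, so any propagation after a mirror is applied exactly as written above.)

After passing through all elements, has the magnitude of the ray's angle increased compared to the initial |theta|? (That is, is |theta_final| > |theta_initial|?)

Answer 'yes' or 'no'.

Answer: no

Derivation:
Initial: x=-9.0000 theta=0.5000
After 1 (propagate distance d=13): x=-2.5000 theta=0.5000
After 2 (thin lens f=39): x=-2.5000 theta=22/39 (≈0.5641)
After 3 (propagate distance d=14): x=421/78 (≈5.3974) theta=22/39 (≈0.5641)
After 4 (thin lens f=49): x=421/78 (≈5.3974) theta=1735/3822 (≈0.4540)
After 5 (propagate distance d=20): x=18443/1274 (≈14.4765) theta=1735/3822 (≈0.4540)
After 6 (curved mirror R=102): x=18443/1274 (≈14.4765) theta=1842/10829 (≈0.1701)
After 7 (propagate distance d=19 (to screen)): x=383527/21658 (≈17.7083) theta=1842/10829 (≈0.1701)
|theta_initial|=0.5000 |theta_final|=1842/10829 (≈0.1701) -> not increased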